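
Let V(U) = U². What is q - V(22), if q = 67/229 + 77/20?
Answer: -2197747/4580 ≈ -479.86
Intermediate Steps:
q = 18973/4580 (q = 67*(1/229) + 77*(1/20) = 67/229 + 77/20 = 18973/4580 ≈ 4.1426)
q - V(22) = 18973/4580 - 1*22² = 18973/4580 - 1*484 = 18973/4580 - 484 = -2197747/4580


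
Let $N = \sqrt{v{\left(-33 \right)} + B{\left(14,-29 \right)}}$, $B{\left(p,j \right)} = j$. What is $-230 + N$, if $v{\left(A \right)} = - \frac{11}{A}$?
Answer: $-230 + \frac{i \sqrt{258}}{3} \approx -230.0 + 5.3541 i$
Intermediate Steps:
$N = \frac{i \sqrt{258}}{3}$ ($N = \sqrt{- \frac{11}{-33} - 29} = \sqrt{\left(-11\right) \left(- \frac{1}{33}\right) - 29} = \sqrt{\frac{1}{3} - 29} = \sqrt{- \frac{86}{3}} = \frac{i \sqrt{258}}{3} \approx 5.3541 i$)
$-230 + N = -230 + \frac{i \sqrt{258}}{3}$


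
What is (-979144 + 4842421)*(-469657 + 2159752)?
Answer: 6529305141315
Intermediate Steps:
(-979144 + 4842421)*(-469657 + 2159752) = 3863277*1690095 = 6529305141315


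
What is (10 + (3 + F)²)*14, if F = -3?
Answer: 140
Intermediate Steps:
(10 + (3 + F)²)*14 = (10 + (3 - 3)²)*14 = (10 + 0²)*14 = (10 + 0)*14 = 10*14 = 140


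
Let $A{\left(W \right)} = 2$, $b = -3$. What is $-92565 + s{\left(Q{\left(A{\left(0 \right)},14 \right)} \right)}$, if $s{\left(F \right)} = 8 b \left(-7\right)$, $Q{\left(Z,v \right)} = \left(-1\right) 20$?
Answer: $-92397$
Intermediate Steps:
$Q{\left(Z,v \right)} = -20$
$s{\left(F \right)} = 168$ ($s{\left(F \right)} = 8 \left(-3\right) \left(-7\right) = \left(-24\right) \left(-7\right) = 168$)
$-92565 + s{\left(Q{\left(A{\left(0 \right)},14 \right)} \right)} = -92565 + 168 = -92397$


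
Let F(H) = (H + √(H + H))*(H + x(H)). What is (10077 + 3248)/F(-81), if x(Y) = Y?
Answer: 13325/13446 + 13325*I*√2/121014 ≈ 0.991 + 0.15572*I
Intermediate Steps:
F(H) = 2*H*(H + √2*√H) (F(H) = (H + √(H + H))*(H + H) = (H + √(2*H))*(2*H) = (H + √2*√H)*(2*H) = 2*H*(H + √2*√H))
(10077 + 3248)/F(-81) = (10077 + 3248)/(2*(-81)² + 2*√2*(-81)^(3/2)) = 13325/(2*6561 + 2*√2*(-729*I)) = 13325/(13122 - 1458*I*√2)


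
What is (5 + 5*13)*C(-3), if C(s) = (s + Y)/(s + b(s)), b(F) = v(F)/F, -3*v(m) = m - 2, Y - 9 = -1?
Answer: -1575/16 ≈ -98.438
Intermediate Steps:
Y = 8 (Y = 9 - 1 = 8)
v(m) = ⅔ - m/3 (v(m) = -(m - 2)/3 = -(-2 + m)/3 = ⅔ - m/3)
b(F) = (⅔ - F/3)/F
C(s) = (8 + s)/(s + (2 - s)/(3*s)) (C(s) = (s + 8)/(s + (2 - s)/(3*s)) = (8 + s)/(s + (2 - s)/(3*s)))
(5 + 5*13)*C(-3) = (5 + 5*13)*(3*(-3)*(8 - 3)/(2 - 1*(-3) + 3*(-3)²)) = (5 + 65)*(3*(-3)*5/(2 + 3 + 3*9)) = 70*(3*(-3)*5/(2 + 3 + 27)) = 70*(3*(-3)*5/32) = 70*(3*(-3)*(1/32)*5) = 70*(-45/32) = -1575/16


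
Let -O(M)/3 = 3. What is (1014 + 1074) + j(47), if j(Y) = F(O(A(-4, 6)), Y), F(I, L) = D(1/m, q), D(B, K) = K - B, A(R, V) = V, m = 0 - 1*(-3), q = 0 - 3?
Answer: 6254/3 ≈ 2084.7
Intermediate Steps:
q = -3
m = 3 (m = 0 + 3 = 3)
O(M) = -9 (O(M) = -3*3 = -9)
F(I, L) = -10/3 (F(I, L) = -3 - 1/3 = -3 - 1*⅓ = -3 - ⅓ = -10/3)
j(Y) = -10/3
(1014 + 1074) + j(47) = (1014 + 1074) - 10/3 = 2088 - 10/3 = 6254/3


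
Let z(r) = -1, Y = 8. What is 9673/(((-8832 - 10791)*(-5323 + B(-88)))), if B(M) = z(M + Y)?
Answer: 9673/104472852 ≈ 9.2589e-5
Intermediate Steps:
B(M) = -1
9673/(((-8832 - 10791)*(-5323 + B(-88)))) = 9673/(((-8832 - 10791)*(-5323 - 1))) = 9673/((-19623*(-5324))) = 9673/104472852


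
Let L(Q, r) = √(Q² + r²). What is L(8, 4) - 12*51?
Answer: -612 + 4*√5 ≈ -603.06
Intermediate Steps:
L(8, 4) - 12*51 = √(8² + 4²) - 12*51 = √(64 + 16) - 612 = √80 - 612 = 4*√5 - 612 = -612 + 4*√5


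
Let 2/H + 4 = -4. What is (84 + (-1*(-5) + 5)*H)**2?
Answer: 26569/4 ≈ 6642.3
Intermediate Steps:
H = -1/4 (H = 2/(-4 - 4) = 2/(-8) = 2*(-1/8) = -1/4 ≈ -0.25000)
(84 + (-1*(-5) + 5)*H)**2 = (84 + (-1*(-5) + 5)*(-1/4))**2 = (84 + (5 + 5)*(-1/4))**2 = (84 + 10*(-1/4))**2 = (84 - 5/2)**2 = (163/2)**2 = 26569/4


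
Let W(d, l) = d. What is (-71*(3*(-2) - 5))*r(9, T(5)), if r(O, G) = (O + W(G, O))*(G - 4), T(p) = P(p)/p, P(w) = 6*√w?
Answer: -112464/5 + 4686*√5 ≈ -12015.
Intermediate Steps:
T(p) = 6/√p (T(p) = (6*√p)/p = 6/√p)
r(O, G) = (-4 + G)*(G + O) (r(O, G) = (O + G)*(G - 4) = (G + O)*(-4 + G) = (-4 + G)*(G + O))
(-71*(3*(-2) - 5))*r(9, T(5)) = (-71*(3*(-2) - 5))*((6/√5)² - 24/√5 - 4*9 + (6/√5)*9) = (-71*(-6 - 5))*((6*(√5/5))² - 24*√5/5 - 36 + (6*(√5/5))*9) = (-71*(-11))*((6*√5/5)² - 24*√5/5 - 36 + (6*√5/5)*9) = 781*(36/5 - 24*√5/5 - 36 + 54*√5/5) = 781*(-144/5 + 6*√5) = -112464/5 + 4686*√5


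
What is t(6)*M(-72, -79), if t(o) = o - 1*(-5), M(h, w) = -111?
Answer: -1221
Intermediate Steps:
t(o) = 5 + o (t(o) = o + 5 = 5 + o)
t(6)*M(-72, -79) = (5 + 6)*(-111) = 11*(-111) = -1221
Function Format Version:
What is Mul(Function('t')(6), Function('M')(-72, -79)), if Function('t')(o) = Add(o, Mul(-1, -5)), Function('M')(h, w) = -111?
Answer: -1221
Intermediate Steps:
Function('t')(o) = Add(5, o) (Function('t')(o) = Add(o, 5) = Add(5, o))
Mul(Function('t')(6), Function('M')(-72, -79)) = Mul(Add(5, 6), -111) = Mul(11, -111) = -1221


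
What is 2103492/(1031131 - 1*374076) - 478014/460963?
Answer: 655550494026/302878043965 ≈ 2.1644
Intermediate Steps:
2103492/(1031131 - 1*374076) - 478014/460963 = 2103492/(1031131 - 374076) - 478014*1/460963 = 2103492/657055 - 478014/460963 = 655550494026/302878043965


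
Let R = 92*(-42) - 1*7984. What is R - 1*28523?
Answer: -40371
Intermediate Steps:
R = -11848 (R = -3864 - 7984 = -11848)
R - 1*28523 = -11848 - 1*28523 = -11848 - 28523 = -40371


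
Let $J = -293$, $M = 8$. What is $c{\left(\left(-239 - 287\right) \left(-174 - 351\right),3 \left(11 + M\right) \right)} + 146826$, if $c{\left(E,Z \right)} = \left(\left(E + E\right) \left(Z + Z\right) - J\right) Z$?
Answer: $3589008927$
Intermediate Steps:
$c{\left(E,Z \right)} = Z \left(293 + 4 E Z\right)$ ($c{\left(E,Z \right)} = \left(\left(E + E\right) \left(Z + Z\right) - -293\right) Z = \left(2 E 2 Z + 293\right) Z = \left(4 E Z + 293\right) Z = \left(293 + 4 E Z\right) Z = Z \left(293 + 4 E Z\right)$)
$c{\left(\left(-239 - 287\right) \left(-174 - 351\right),3 \left(11 + M\right) \right)} + 146826 = 3 \left(11 + 8\right) \left(293 + 4 \left(-239 - 287\right) \left(-174 - 351\right) 3 \left(11 + 8\right)\right) + 146826 = 3 \cdot 19 \left(293 + 4 \left(\left(-526\right) \left(-525\right)\right) 3 \cdot 19\right) + 146826 = 57 \left(293 + 4 \cdot 276150 \cdot 57\right) + 146826 = 57 \left(293 + 62962200\right) + 146826 = 57 \cdot 62962493 + 146826 = 3588862101 + 146826 = 3589008927$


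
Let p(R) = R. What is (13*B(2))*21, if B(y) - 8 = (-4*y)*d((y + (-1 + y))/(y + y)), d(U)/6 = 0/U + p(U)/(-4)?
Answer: 4641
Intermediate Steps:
d(U) = -3*U/2 (d(U) = 6*(0/U + U/(-4)) = 6*(0 + U*(-1/4)) = 6*(0 - U/4) = 6*(-U/4) = -3*U/2)
B(y) = 5 + 6*y (B(y) = 8 + (-4*y)*(-3*(y + (-1 + y))/(2*(y + y))) = 8 + (-4*y)*(-3*(-1 + 2*y)/(2*(2*y))) = 8 + (-4*y)*(-3*(-1 + 2*y)*1/(2*y)/2) = 8 + (-4*y)*(-3*(-1 + 2*y)/(4*y)) = 8 + (-3 + 6*y) = 5 + 6*y)
(13*B(2))*21 = (13*(5 + 6*2))*21 = (13*(5 + 12))*21 = (13*17)*21 = 221*21 = 4641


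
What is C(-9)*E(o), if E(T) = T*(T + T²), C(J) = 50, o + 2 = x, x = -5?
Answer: -14700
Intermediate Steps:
o = -7 (o = -2 - 5 = -7)
C(-9)*E(o) = 50*((-7)²*(1 - 7)) = 50*(49*(-6)) = 50*(-294) = -14700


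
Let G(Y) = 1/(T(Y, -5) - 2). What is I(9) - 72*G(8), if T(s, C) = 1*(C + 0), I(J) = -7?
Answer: 23/7 ≈ 3.2857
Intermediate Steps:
T(s, C) = C (T(s, C) = 1*C = C)
G(Y) = -1/7 (G(Y) = 1/(-5 - 2) = 1/(-7) = -1/7)
I(9) - 72*G(8) = -7 - 72*(-1/7) = -7 + 72/7 = 23/7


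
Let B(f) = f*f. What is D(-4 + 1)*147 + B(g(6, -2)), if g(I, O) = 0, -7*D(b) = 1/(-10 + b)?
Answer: 21/13 ≈ 1.6154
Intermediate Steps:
D(b) = -1/(7*(-10 + b))
B(f) = f²
D(-4 + 1)*147 + B(g(6, -2)) = -1/(-70 + 7*(-4 + 1))*147 + 0² = -1/(-70 + 7*(-3))*147 + 0 = -1/(-70 - 21)*147 + 0 = -1/(-91)*147 + 0 = -1*(-1/91)*147 + 0 = (1/91)*147 + 0 = 21/13 + 0 = 21/13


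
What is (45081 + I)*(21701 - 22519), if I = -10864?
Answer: -27989506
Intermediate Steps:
(45081 + I)*(21701 - 22519) = (45081 - 10864)*(21701 - 22519) = 34217*(-818) = -27989506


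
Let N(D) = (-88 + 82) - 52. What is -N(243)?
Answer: 58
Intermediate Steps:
N(D) = -58 (N(D) = -6 - 52 = -58)
-N(243) = -1*(-58) = 58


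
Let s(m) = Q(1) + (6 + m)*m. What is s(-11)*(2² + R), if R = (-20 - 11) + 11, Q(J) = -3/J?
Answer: -832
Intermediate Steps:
s(m) = -3 + m*(6 + m) (s(m) = -3/1 + (6 + m)*m = -3*1 + m*(6 + m) = -3 + m*(6 + m))
R = -20 (R = -31 + 11 = -20)
s(-11)*(2² + R) = (-3 + (-11)² + 6*(-11))*(2² - 20) = (-3 + 121 - 66)*(4 - 20) = 52*(-16) = -832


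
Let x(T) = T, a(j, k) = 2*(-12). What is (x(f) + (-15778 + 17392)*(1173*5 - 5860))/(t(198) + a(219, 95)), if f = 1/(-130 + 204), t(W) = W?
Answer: 597181/12876 ≈ 46.379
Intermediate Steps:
a(j, k) = -24
f = 1/74 ≈ 0.013514
(x(f) + (-15778 + 17392)*(1173*5 - 5860))/(t(198) + a(219, 95)) = (1/74 + (-15778 + 17392)*(1173*5 - 5860))/(198 - 24) = (1/74 + 1614*(5865 - 5860))/174 = (1/74 + 1614*5)*(1/174) = (1/74 + 8070)*(1/174) = (597181/74)*(1/174) = 597181/12876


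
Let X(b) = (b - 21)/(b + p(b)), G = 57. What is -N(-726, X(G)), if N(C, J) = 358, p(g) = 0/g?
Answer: -358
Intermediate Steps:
p(g) = 0
X(b) = (-21 + b)/b (X(b) = (b - 21)/(b + 0) = (-21 + b)/b)
-N(-726, X(G)) = -1*358 = -358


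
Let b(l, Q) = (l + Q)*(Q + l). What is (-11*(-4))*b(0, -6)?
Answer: 1584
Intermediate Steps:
b(l, Q) = (Q + l)**2 (b(l, Q) = (Q + l)*(Q + l) = (Q + l)**2)
(-11*(-4))*b(0, -6) = (-11*(-4))*(-6 + 0)**2 = 44*(-6)**2 = 44*36 = 1584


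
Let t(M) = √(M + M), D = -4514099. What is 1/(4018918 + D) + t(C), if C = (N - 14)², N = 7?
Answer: -1/495181 + 7*√2 ≈ 9.8995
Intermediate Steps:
C = 49 (C = (7 - 14)² = (-7)² = 49)
t(M) = √2*√M (t(M) = √(2*M) = √2*√M)
1/(4018918 + D) + t(C) = 1/(4018918 - 4514099) + √2*√49 = 1/(-495181) + √2*7 = -1/495181 + 7*√2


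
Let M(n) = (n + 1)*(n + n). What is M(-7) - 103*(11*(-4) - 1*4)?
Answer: 5028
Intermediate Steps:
M(n) = 2*n*(1 + n) (M(n) = (1 + n)*(2*n) = 2*n*(1 + n))
M(-7) - 103*(11*(-4) - 1*4) = 2*(-7)*(1 - 7) - 103*(11*(-4) - 1*4) = 2*(-7)*(-6) - 103*(-44 - 4) = 84 - 103*(-48) = 84 + 4944 = 5028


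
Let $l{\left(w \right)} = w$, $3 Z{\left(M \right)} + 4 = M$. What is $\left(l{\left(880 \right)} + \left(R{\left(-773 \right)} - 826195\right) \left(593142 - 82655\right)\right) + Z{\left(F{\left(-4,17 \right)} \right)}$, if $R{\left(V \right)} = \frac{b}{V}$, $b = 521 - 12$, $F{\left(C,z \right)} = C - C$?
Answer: $- \frac{978066407827856}{2319} \approx -4.2176 \cdot 10^{11}$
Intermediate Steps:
$F{\left(C,z \right)} = 0$
$Z{\left(M \right)} = - \frac{4}{3} + \frac{M}{3}$
$b = 509$
$R{\left(V \right)} = \frac{509}{V}$
$\left(l{\left(880 \right)} + \left(R{\left(-773 \right)} - 826195\right) \left(593142 - 82655\right)\right) + Z{\left(F{\left(-4,17 \right)} \right)} = \left(880 + \left(\frac{509}{-773} - 826195\right) \left(593142 - 82655\right)\right) + \left(- \frac{4}{3} + \frac{1}{3} \cdot 0\right) = \left(880 + \left(509 \left(- \frac{1}{773}\right) - 826195\right) 510487\right) + \left(- \frac{4}{3} + 0\right) = \left(880 + \left(- \frac{509}{773} - 826195\right) 510487\right) - \frac{4}{3} = \left(880 - \frac{326022136621828}{773}\right) - \frac{4}{3} = - \frac{326022135941588}{773} - \frac{4}{3} = - \frac{978066407827856}{2319}$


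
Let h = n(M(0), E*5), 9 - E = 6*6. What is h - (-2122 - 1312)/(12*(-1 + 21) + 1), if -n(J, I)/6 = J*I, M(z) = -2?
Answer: -386986/241 ≈ -1605.8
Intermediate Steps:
E = -27 (E = 9 - 6*6 = 9 - 1*36 = 9 - 36 = -27)
n(J, I) = -6*I*J (n(J, I) = -6*J*I = -6*I*J)
h = -1620 (h = -6*(-27*5)*(-2) = -6*(-135)*(-2) = -1620)
h - (-2122 - 1312)/(12*(-1 + 21) + 1) = -1620 - (-2122 - 1312)/(12*(-1 + 21) + 1) = -1620 - (-3434)/(12*20 + 1) = -1620 - (-3434)/(240 + 1) = -1620 - (-3434)/241 = -1620 - 1*(-3434/241) = -1620 + 3434/241 = -386986/241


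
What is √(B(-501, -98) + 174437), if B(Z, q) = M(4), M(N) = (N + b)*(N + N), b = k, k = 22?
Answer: 3*√19405 ≈ 417.91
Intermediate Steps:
b = 22
M(N) = 2*N*(22 + N) (M(N) = (N + 22)*(N + N) = (22 + N)*(2*N) = 2*N*(22 + N))
B(Z, q) = 208 (B(Z, q) = 2*4*(22 + 4) = 2*4*26 = 208)
√(B(-501, -98) + 174437) = √(208 + 174437) = √174645 = 3*√19405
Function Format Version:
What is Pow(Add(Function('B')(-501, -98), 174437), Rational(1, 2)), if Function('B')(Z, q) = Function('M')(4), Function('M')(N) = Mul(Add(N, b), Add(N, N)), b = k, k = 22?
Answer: Mul(3, Pow(19405, Rational(1, 2))) ≈ 417.91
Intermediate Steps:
b = 22
Function('M')(N) = Mul(2, N, Add(22, N)) (Function('M')(N) = Mul(Add(N, 22), Add(N, N)) = Mul(Add(22, N), Mul(2, N)) = Mul(2, N, Add(22, N)))
Function('B')(Z, q) = 208 (Function('B')(Z, q) = Mul(2, 4, Add(22, 4)) = Mul(2, 4, 26) = 208)
Pow(Add(Function('B')(-501, -98), 174437), Rational(1, 2)) = Pow(Add(208, 174437), Rational(1, 2)) = Pow(174645, Rational(1, 2)) = Mul(3, Pow(19405, Rational(1, 2)))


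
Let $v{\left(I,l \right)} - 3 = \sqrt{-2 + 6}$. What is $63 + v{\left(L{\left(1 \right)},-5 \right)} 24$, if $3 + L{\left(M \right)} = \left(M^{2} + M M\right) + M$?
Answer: $183$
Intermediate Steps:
$L{\left(M \right)} = -3 + M + 2 M^{2}$ ($L{\left(M \right)} = -3 + \left(\left(M^{2} + M M\right) + M\right) = -3 + \left(\left(M^{2} + M^{2}\right) + M\right) = -3 + \left(2 M^{2} + M\right) = -3 + \left(M + 2 M^{2}\right) = -3 + M + 2 M^{2}$)
$v{\left(I,l \right)} = 5$ ($v{\left(I,l \right)} = 3 + \sqrt{-2 + 6} = 3 + \sqrt{4} = 3 + 2 = 5$)
$63 + v{\left(L{\left(1 \right)},-5 \right)} 24 = 63 + 5 \cdot 24 = 63 + 120 = 183$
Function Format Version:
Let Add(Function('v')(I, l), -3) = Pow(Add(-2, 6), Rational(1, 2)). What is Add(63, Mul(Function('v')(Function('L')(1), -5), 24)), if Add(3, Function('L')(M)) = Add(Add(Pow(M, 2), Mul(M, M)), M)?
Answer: 183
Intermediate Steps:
Function('L')(M) = Add(-3, M, Mul(2, Pow(M, 2))) (Function('L')(M) = Add(-3, Add(Add(Pow(M, 2), Mul(M, M)), M)) = Add(-3, Add(Add(Pow(M, 2), Pow(M, 2)), M)) = Add(-3, Add(Mul(2, Pow(M, 2)), M)) = Add(-3, Add(M, Mul(2, Pow(M, 2)))) = Add(-3, M, Mul(2, Pow(M, 2))))
Function('v')(I, l) = 5 (Function('v')(I, l) = Add(3, Pow(Add(-2, 6), Rational(1, 2))) = Add(3, Pow(4, Rational(1, 2))) = Add(3, 2) = 5)
Add(63, Mul(Function('v')(Function('L')(1), -5), 24)) = Add(63, Mul(5, 24)) = Add(63, 120) = 183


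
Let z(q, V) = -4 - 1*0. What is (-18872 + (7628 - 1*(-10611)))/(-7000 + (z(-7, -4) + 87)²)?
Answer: 211/37 ≈ 5.7027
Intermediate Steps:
z(q, V) = -4 (z(q, V) = -4 + 0 = -4)
(-18872 + (7628 - 1*(-10611)))/(-7000 + (z(-7, -4) + 87)²) = (-18872 + (7628 - 1*(-10611)))/(-7000 + (-4 + 87)²) = (-18872 + (7628 + 10611))/(-7000 + 83²) = (-18872 + 18239)/(-7000 + 6889) = -633/(-111) = -633*(-1/111) = 211/37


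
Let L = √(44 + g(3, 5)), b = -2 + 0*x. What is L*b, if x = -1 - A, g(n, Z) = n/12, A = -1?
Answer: -√177 ≈ -13.304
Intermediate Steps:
g(n, Z) = n/12 (g(n, Z) = n*(1/12) = n/12)
x = 0 (x = -1 - 1*(-1) = -1 + 1 = 0)
b = -2 (b = -2 + 0*0 = -2 + 0 = -2)
L = √177/2 (L = √(44 + (1/12)*3) = √(44 + ¼) = √(177/4) = √177/2 ≈ 6.6521)
L*b = (√177/2)*(-2) = -√177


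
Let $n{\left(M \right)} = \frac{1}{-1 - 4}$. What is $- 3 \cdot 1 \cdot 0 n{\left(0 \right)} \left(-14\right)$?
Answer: $0$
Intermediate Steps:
$n{\left(M \right)} = - \frac{1}{5}$ ($n{\left(M \right)} = \frac{1}{-5} = - \frac{1}{5}$)
$- 3 \cdot 1 \cdot 0 n{\left(0 \right)} \left(-14\right) = - 3 \cdot 1 \cdot 0 \left(- \frac{1}{5}\right) \left(-14\right) = \left(-3\right) 0 \left(- \frac{1}{5}\right) \left(-14\right) = 0 \left(- \frac{1}{5}\right) \left(-14\right) = 0 \left(-14\right) = 0$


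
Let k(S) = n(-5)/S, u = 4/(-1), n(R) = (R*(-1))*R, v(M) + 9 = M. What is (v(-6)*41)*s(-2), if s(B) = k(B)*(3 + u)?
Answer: 15375/2 ≈ 7687.5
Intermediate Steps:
v(M) = -9 + M
n(R) = -R² (n(R) = (-R)*R = -R²)
u = -4 (u = 4*(-1) = -4)
k(S) = -25/S (k(S) = (-1*(-5)²)/S = (-1*25)/S = -25/S)
s(B) = 25/B (s(B) = (-25/B)*(3 - 4) = -25/B*(-1) = 25/B)
(v(-6)*41)*s(-2) = ((-9 - 6)*41)*(25/(-2)) = (-15*41)*(25*(-½)) = -615*(-25/2) = 15375/2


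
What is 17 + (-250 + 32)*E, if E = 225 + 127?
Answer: -76719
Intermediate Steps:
E = 352
17 + (-250 + 32)*E = 17 + (-250 + 32)*352 = 17 - 218*352 = 17 - 76736 = -76719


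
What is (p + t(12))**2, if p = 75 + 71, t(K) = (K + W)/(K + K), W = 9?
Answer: 1380625/64 ≈ 21572.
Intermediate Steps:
t(K) = (9 + K)/(2*K) (t(K) = (K + 9)/(K + K) = (9 + K)/((2*K)) = (9 + K)*(1/(2*K)) = (9 + K)/(2*K))
p = 146
(p + t(12))**2 = (146 + (1/2)*(9 + 12)/12)**2 = (146 + (1/2)*(1/12)*21)**2 = (146 + 7/8)**2 = (1175/8)**2 = 1380625/64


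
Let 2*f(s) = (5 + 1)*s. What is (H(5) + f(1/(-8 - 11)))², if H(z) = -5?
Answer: 9604/361 ≈ 26.604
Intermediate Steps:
f(s) = 3*s (f(s) = ((5 + 1)*s)/2 = (6*s)/2 = 3*s)
(H(5) + f(1/(-8 - 11)))² = (-5 + 3/(-8 - 11))² = (-5 + 3/(-19))² = (-5 + 3*(-1/19))² = (-5 - 3/19)² = (-98/19)² = 9604/361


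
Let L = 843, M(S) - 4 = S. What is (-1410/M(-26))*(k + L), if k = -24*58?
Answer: -387045/11 ≈ -35186.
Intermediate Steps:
k = -1392
M(S) = 4 + S
(-1410/M(-26))*(k + L) = (-1410/(4 - 26))*(-1392 + 843) = -1410/(-22)*(-549) = -1410*(-1/22)*(-549) = (705/11)*(-549) = -387045/11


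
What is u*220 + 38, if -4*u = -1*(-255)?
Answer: -13987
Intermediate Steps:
u = -255/4 (u = -(-1)*(-255)/4 = -1/4*255 = -255/4 ≈ -63.750)
u*220 + 38 = -255/4*220 + 38 = -14025 + 38 = -13987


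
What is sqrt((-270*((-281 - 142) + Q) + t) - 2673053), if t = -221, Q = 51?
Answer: I*sqrt(2572834) ≈ 1604.0*I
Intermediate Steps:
sqrt((-270*((-281 - 142) + Q) + t) - 2673053) = sqrt((-270*((-281 - 142) + 51) - 221) - 2673053) = sqrt((-270*(-423 + 51) - 221) - 2673053) = sqrt((-270*(-372) - 221) - 2673053) = sqrt((100440 - 221) - 2673053) = sqrt(100219 - 2673053) = sqrt(-2572834) = I*sqrt(2572834)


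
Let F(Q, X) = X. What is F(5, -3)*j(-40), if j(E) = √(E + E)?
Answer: -12*I*√5 ≈ -26.833*I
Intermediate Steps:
j(E) = √2*√E (j(E) = √(2*E) = √2*√E)
F(5, -3)*j(-40) = -3*√2*√(-40) = -3*√2*2*I*√10 = -12*I*√5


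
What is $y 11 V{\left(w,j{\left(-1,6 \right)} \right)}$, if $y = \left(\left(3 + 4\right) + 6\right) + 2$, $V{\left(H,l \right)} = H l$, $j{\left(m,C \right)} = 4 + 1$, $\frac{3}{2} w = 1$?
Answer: $550$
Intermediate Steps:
$w = \frac{2}{3}$ ($w = \frac{2}{3} \cdot 1 = \frac{2}{3} \approx 0.66667$)
$j{\left(m,C \right)} = 5$
$y = 15$ ($y = \left(7 + 6\right) + 2 = 13 + 2 = 15$)
$y 11 V{\left(w,j{\left(-1,6 \right)} \right)} = 15 \cdot 11 \cdot \frac{2}{3} \cdot 5 = 165 \cdot \frac{10}{3} = 550$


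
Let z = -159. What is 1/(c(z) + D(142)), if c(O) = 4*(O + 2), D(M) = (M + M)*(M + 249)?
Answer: 1/110416 ≈ 9.0567e-6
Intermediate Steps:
D(M) = 2*M*(249 + M) (D(M) = (2*M)*(249 + M) = 2*M*(249 + M))
c(O) = 8 + 4*O (c(O) = 4*(2 + O) = 8 + 4*O)
1/(c(z) + D(142)) = 1/((8 + 4*(-159)) + 2*142*(249 + 142)) = 1/((8 - 636) + 2*142*391) = 1/(-628 + 111044) = 1/110416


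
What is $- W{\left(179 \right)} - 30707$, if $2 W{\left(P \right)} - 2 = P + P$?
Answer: $-30887$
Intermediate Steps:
$W{\left(P \right)} = 1 + P$ ($W{\left(P \right)} = 1 + \frac{P + P}{2} = 1 + \frac{2 P}{2} = 1 + P$)
$- W{\left(179 \right)} - 30707 = - (1 + 179) - 30707 = \left(-1\right) 180 - 30707 = -180 - 30707 = -30887$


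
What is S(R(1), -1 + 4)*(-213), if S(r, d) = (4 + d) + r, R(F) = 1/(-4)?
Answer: -5751/4 ≈ -1437.8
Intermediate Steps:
R(F) = -¼
S(r, d) = 4 + d + r
S(R(1), -1 + 4)*(-213) = (4 + (-1 + 4) - ¼)*(-213) = (4 + 3 - ¼)*(-213) = (27/4)*(-213) = -5751/4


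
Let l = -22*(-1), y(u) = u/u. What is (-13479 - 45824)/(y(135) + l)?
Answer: -59303/23 ≈ -2578.4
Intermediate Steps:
y(u) = 1
l = 22
(-13479 - 45824)/(y(135) + l) = (-13479 - 45824)/(1 + 22) = -59303/23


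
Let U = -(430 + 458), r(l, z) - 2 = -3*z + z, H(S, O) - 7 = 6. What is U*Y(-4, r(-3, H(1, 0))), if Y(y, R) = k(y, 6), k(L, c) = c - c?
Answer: 0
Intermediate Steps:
k(L, c) = 0
H(S, O) = 13 (H(S, O) = 7 + 6 = 13)
r(l, z) = 2 - 2*z (r(l, z) = 2 + (-3*z + z) = 2 - 2*z)
Y(y, R) = 0
U = -888 (U = -1*888 = -888)
U*Y(-4, r(-3, H(1, 0))) = -888*0 = 0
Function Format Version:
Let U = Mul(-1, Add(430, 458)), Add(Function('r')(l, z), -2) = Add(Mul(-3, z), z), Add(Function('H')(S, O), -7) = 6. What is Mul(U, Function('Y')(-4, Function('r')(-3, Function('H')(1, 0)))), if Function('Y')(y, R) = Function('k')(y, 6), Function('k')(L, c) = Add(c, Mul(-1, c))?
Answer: 0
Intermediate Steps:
Function('k')(L, c) = 0
Function('H')(S, O) = 13 (Function('H')(S, O) = Add(7, 6) = 13)
Function('r')(l, z) = Add(2, Mul(-2, z)) (Function('r')(l, z) = Add(2, Add(Mul(-3, z), z)) = Add(2, Mul(-2, z)))
Function('Y')(y, R) = 0
U = -888 (U = Mul(-1, 888) = -888)
Mul(U, Function('Y')(-4, Function('r')(-3, Function('H')(1, 0)))) = Mul(-888, 0) = 0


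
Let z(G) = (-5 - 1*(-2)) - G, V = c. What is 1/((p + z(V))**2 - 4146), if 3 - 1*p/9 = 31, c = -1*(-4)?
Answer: 1/62935 ≈ 1.5889e-5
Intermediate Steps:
c = 4
V = 4
p = -252 (p = 27 - 9*31 = 27 - 279 = -252)
z(G) = -3 - G (z(G) = (-5 + 2) - G = -3 - G)
1/((p + z(V))**2 - 4146) = 1/((-252 + (-3 - 1*4))**2 - 4146) = 1/((-252 + (-3 - 4))**2 - 4146) = 1/((-252 - 7)**2 - 4146) = 1/((-259)**2 - 4146) = 1/(67081 - 4146) = 1/62935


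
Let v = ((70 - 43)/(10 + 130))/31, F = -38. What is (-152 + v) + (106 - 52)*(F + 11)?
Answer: -6987373/4340 ≈ -1610.0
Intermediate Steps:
v = 27/4340 (v = (27/140)*(1/31) = 27/4340 ≈ 0.0062212)
(-152 + v) + (106 - 52)*(F + 11) = (-152 + 27/4340) + (106 - 52)*(-38 + 11) = -659653/4340 + 54*(-27) = -659653/4340 - 1458 = -6987373/4340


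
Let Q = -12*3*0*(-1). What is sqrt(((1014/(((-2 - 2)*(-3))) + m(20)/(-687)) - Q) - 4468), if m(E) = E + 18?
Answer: I*sqrt(8275608870)/1374 ≈ 66.208*I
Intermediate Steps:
m(E) = 18 + E
Q = 0 (Q = -0*(-1) = -12*0 = 0)
sqrt(((1014/(((-2 - 2)*(-3))) + m(20)/(-687)) - Q) - 4468) = sqrt(((1014/(((-2 - 2)*(-3))) + (18 + 20)/(-687)) - 1*0) - 4468) = sqrt(((1014/((-4*(-3))) + 38*(-1/687)) + 0) - 4468) = sqrt(((1014/12 - 38/687) + 0) - 4468) = sqrt(((1014*(1/12) - 38/687) + 0) - 4468) = sqrt(((169/2 - 38/687) + 0) - 4468) = sqrt((116027/1374 + 0) - 4468) = sqrt(116027/1374 - 4468) = sqrt(-6023005/1374) = I*sqrt(8275608870)/1374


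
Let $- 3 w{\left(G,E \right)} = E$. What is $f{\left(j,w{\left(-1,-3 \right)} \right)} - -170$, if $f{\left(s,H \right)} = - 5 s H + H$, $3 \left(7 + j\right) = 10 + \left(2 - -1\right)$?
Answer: $\frac{553}{3} \approx 184.33$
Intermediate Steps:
$w{\left(G,E \right)} = - \frac{E}{3}$
$j = - \frac{8}{3}$ ($j = -7 + \frac{10 + \left(2 - -1\right)}{3} = -7 + \frac{10 + \left(2 + 1\right)}{3} = -7 + \frac{10 + 3}{3} = -7 + \frac{1}{3} \cdot 13 = -7 + \frac{13}{3} = - \frac{8}{3} \approx -2.6667$)
$f{\left(s,H \right)} = H - 5 H s$ ($f{\left(s,H \right)} = - 5 H s + H = H - 5 H s$)
$f{\left(j,w{\left(-1,-3 \right)} \right)} - -170 = \left(- \frac{1}{3}\right) \left(-3\right) \left(1 - - \frac{40}{3}\right) - -170 = 1 \left(1 + \frac{40}{3}\right) + 170 = 1 \cdot \frac{43}{3} + 170 = \frac{43}{3} + 170 = \frac{553}{3}$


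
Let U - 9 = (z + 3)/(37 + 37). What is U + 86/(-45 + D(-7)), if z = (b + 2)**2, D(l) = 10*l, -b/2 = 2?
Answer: 71031/8510 ≈ 8.3468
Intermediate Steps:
b = -4 (b = -2*2 = -4)
z = 4 (z = (-4 + 2)**2 = (-2)**2 = 4)
U = 673/74 (U = 9 + (4 + 3)/(37 + 37) = 9 + 7/74 = 673/74 ≈ 9.0946)
U + 86/(-45 + D(-7)) = 673/74 + 86/(-45 + 10*(-7)) = 673/74 + 86/(-45 - 70) = 673/74 + 86/(-115) = 673/74 - 1/115*86 = 673/74 - 86/115 = 71031/8510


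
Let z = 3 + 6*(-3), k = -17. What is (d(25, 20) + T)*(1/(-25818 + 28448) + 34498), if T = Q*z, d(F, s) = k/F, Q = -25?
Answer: 424524458139/32875 ≈ 1.2913e+7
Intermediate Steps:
z = -15 (z = 3 - 18 = -15)
d(F, s) = -17/F
T = 375 (T = -25*(-15) = 375)
(d(25, 20) + T)*(1/(-25818 + 28448) + 34498) = (-17/25 + 375)*(1/(-25818 + 28448) + 34498) = (-17*1/25 + 375)*(1/2630 + 34498) = (-17/25 + 375)*(1/2630 + 34498) = (9358/25)*(90729741/2630) = 424524458139/32875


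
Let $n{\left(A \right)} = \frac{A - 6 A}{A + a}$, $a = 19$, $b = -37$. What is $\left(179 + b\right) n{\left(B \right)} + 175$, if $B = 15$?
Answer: $- \frac{2350}{17} \approx -138.24$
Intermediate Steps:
$n{\left(A \right)} = - \frac{5 A}{19 + A}$ ($n{\left(A \right)} = \frac{A - 6 A}{A + 19} = \frac{\left(-5\right) A}{19 + A} = - \frac{5 A}{19 + A}$)
$\left(179 + b\right) n{\left(B \right)} + 175 = \left(179 - 37\right) \left(\left(-5\right) 15 \frac{1}{19 + 15}\right) + 175 = 142 \left(\left(-5\right) 15 \cdot \frac{1}{34}\right) + 175 = 142 \left(- \frac{75}{34}\right) + 175 = - \frac{5325}{17} + 175 = - \frac{2350}{17}$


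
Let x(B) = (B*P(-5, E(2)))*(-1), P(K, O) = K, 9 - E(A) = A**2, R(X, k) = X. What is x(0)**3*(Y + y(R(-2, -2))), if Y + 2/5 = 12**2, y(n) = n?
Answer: 0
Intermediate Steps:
E(A) = 9 - A**2
x(B) = 5*B (x(B) = (B*(-5))*(-1) = -5*B*(-1) = 5*B)
Y = 718/5 (Y = -2/5 + 12**2 = -2/5 + 144 = 718/5 ≈ 143.60)
x(0)**3*(Y + y(R(-2, -2))) = (5*0)**3*(718/5 - 2) = 0**3*(708/5) = 0*(708/5) = 0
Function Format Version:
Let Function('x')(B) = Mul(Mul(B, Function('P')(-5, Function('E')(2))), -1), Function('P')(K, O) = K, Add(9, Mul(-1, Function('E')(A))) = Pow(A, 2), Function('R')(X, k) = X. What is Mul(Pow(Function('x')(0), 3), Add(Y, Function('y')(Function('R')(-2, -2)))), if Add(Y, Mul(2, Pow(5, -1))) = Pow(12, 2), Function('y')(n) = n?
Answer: 0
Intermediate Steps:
Function('E')(A) = Add(9, Mul(-1, Pow(A, 2)))
Function('x')(B) = Mul(5, B) (Function('x')(B) = Mul(Mul(B, -5), -1) = Mul(Mul(-5, B), -1) = Mul(5, B))
Y = Rational(718, 5) (Y = Add(Rational(-2, 5), Pow(12, 2)) = Add(Rational(-2, 5), 144) = Rational(718, 5) ≈ 143.60)
Mul(Pow(Function('x')(0), 3), Add(Y, Function('y')(Function('R')(-2, -2)))) = Mul(Pow(Mul(5, 0), 3), Add(Rational(718, 5), -2)) = Mul(Pow(0, 3), Rational(708, 5)) = Mul(0, Rational(708, 5)) = 0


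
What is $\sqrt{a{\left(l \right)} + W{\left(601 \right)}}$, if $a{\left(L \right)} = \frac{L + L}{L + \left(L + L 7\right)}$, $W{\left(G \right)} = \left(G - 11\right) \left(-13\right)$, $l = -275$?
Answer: $\frac{2 i \sqrt{17257}}{3} \approx 87.577 i$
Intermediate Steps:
$W{\left(G \right)} = 143 - 13 G$ ($W{\left(G \right)} = \left(-11 + G\right) \left(-13\right) = 143 - 13 G$)
$a{\left(L \right)} = \frac{2}{9}$ ($a{\left(L \right)} = \frac{2 L}{L + \left(L + 7 L\right)} = \frac{2 L}{L + 8 L} = \frac{2 L}{9 L} = 2 L \frac{1}{9 L} = \frac{2}{9}$)
$\sqrt{a{\left(l \right)} + W{\left(601 \right)}} = \sqrt{\frac{2}{9} + \left(143 - 7813\right)} = \sqrt{\frac{2}{9} - 7670} = \sqrt{- \frac{69028}{9}} = \frac{2 i \sqrt{17257}}{3}$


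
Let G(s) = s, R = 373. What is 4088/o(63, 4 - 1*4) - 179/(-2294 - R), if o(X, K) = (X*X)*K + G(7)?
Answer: 1557707/2667 ≈ 584.07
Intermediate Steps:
o(X, K) = 7 + K*X**2 (o(X, K) = (X*X)*K + 7 = X**2*K + 7 = K*X**2 + 7 = 7 + K*X**2)
4088/o(63, 4 - 1*4) - 179/(-2294 - R) = 4088/(7 + (4 - 1*4)*63**2) - 179/(-2294 - 1*373) = 4088/(7 + (4 - 4)*3969) - 179/(-2294 - 373) = 4088/(7 + 0*3969) - 179/(-2667) = 4088/(7 + 0) - 179*(-1/2667) = 4088/7 + 179/2667 = 4088*(1/7) + 179/2667 = 584 + 179/2667 = 1557707/2667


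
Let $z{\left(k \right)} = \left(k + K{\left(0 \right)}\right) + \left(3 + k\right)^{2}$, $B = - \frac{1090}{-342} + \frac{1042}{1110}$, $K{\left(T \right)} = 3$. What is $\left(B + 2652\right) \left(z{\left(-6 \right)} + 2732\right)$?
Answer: $\frac{6217964108}{855} \approx 7.2725 \cdot 10^{6}$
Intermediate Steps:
$B = \frac{130522}{31635}$ ($B = \left(-1090\right) \left(- \frac{1}{342}\right) + 1042 \cdot \frac{1}{1110} = \frac{545}{171} + \frac{521}{555} = \frac{130522}{31635} \approx 4.1259$)
$z{\left(k \right)} = 3 + k + \left(3 + k\right)^{2}$ ($z{\left(k \right)} = \left(k + 3\right) + \left(3 + k\right)^{2} = \left(3 + k\right) + \left(3 + k\right)^{2} = 3 + k + \left(3 + k\right)^{2}$)
$\left(B + 2652\right) \left(z{\left(-6 \right)} + 2732\right) = \left(\frac{130522}{31635} + 2652\right) \left(\left(3 - 6 + \left(3 - 6\right)^{2}\right) + 2732\right) = \frac{84026542 \left(\left(3 - 6 + \left(-3\right)^{2}\right) + 2732\right)}{31635} = \frac{84026542 \left(\left(3 - 6 + 9\right) + 2732\right)}{31635} = \frac{84026542 \left(6 + 2732\right)}{31635} = \frac{84026542}{31635} \cdot 2738 = \frac{6217964108}{855}$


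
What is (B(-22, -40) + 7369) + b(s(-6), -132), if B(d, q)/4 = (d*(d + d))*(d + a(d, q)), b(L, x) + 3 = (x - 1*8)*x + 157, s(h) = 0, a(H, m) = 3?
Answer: -47565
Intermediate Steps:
b(L, x) = 154 + x*(-8 + x) (b(L, x) = -3 + ((x - 1*8)*x + 157) = -3 + ((x - 8)*x + 157) = -3 + ((-8 + x)*x + 157) = -3 + (x*(-8 + x) + 157) = -3 + (157 + x*(-8 + x)) = 154 + x*(-8 + x))
B(d, q) = 8*d²*(3 + d) (B(d, q) = 4*((d*(d + d))*(d + 3)) = 4*((d*(2*d))*(3 + d)) = 4*((2*d²)*(3 + d)) = 4*(2*d²*(3 + d)) = 8*d²*(3 + d))
(B(-22, -40) + 7369) + b(s(-6), -132) = (8*(-22)²*(3 - 22) + 7369) + (154 + (-132)² - 8*(-132)) = (8*484*(-19) + 7369) + (154 + 17424 + 1056) = (-73568 + 7369) + 18634 = -66199 + 18634 = -47565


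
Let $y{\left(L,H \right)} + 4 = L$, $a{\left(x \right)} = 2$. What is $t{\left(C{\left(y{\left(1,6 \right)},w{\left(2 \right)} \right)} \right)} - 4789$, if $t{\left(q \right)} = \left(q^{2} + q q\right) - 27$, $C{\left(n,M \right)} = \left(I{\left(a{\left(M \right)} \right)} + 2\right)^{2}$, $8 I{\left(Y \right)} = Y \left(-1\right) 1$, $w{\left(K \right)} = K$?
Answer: $- \frac{614047}{128} \approx -4797.2$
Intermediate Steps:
$y{\left(L,H \right)} = -4 + L$
$I{\left(Y \right)} = - \frac{Y}{8}$ ($I{\left(Y \right)} = \frac{Y \left(-1\right) 1}{8} = \frac{- Y 1}{8} = \frac{\left(-1\right) Y}{8} = - \frac{Y}{8}$)
$C{\left(n,M \right)} = \frac{49}{16}$ ($C{\left(n,M \right)} = \left(\left(- \frac{1}{8}\right) 2 + 2\right)^{2} = \left(- \frac{1}{4} + 2\right)^{2} = \left(\frac{7}{4}\right)^{2} = \frac{49}{16}$)
$t{\left(q \right)} = -27 + 2 q^{2}$ ($t{\left(q \right)} = \left(q^{2} + q^{2}\right) - 27 = 2 q^{2} - 27 = -27 + 2 q^{2}$)
$t{\left(C{\left(y{\left(1,6 \right)},w{\left(2 \right)} \right)} \right)} - 4789 = \left(-27 + 2 \left(\frac{49}{16}\right)^{2}\right) - 4789 = \left(-27 + 2 \cdot \frac{2401}{256}\right) - 4789 = \left(-27 + \frac{2401}{128}\right) - 4789 = - \frac{1055}{128} - 4789 = - \frac{614047}{128}$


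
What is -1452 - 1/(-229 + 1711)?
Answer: -2151865/1482 ≈ -1452.0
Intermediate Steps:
-1452 - 1/(-229 + 1711) = -1452 - 1/1482 = -2151865/1482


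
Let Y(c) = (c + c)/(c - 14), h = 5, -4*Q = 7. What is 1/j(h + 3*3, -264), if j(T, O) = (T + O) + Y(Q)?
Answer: -9/2248 ≈ -0.0040036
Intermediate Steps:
Q = -7/4 (Q = -¼*7 = -7/4 ≈ -1.7500)
Y(c) = 2*c/(-14 + c) (Y(c) = (2*c)/(-14 + c) = 2*c/(-14 + c))
j(T, O) = 2/9 + O + T (j(T, O) = (T + O) + 2*(-7/4)/(-14 - 7/4) = (O + T) + 2*(-7/4)/(-63/4) = (O + T) + 2*(-7/4)*(-4/63) = (O + T) + 2/9 = 2/9 + O + T)
1/j(h + 3*3, -264) = 1/(2/9 - 264 + (5 + 3*3)) = 1/(2/9 - 264 + (5 + 9)) = 1/(2/9 - 264 + 14) = 1/(-2248/9) = -9/2248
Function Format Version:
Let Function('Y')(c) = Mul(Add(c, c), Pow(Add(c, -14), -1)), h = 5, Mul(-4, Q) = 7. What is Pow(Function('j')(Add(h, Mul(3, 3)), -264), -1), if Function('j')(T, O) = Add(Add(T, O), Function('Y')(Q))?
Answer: Rational(-9, 2248) ≈ -0.0040036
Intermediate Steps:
Q = Rational(-7, 4) (Q = Mul(Rational(-1, 4), 7) = Rational(-7, 4) ≈ -1.7500)
Function('Y')(c) = Mul(2, c, Pow(Add(-14, c), -1)) (Function('Y')(c) = Mul(Mul(2, c), Pow(Add(-14, c), -1)) = Mul(2, c, Pow(Add(-14, c), -1)))
Function('j')(T, O) = Add(Rational(2, 9), O, T) (Function('j')(T, O) = Add(Add(T, O), Mul(2, Rational(-7, 4), Pow(Add(-14, Rational(-7, 4)), -1))) = Add(Add(O, T), Mul(2, Rational(-7, 4), Pow(Rational(-63, 4), -1))) = Add(Add(O, T), Mul(2, Rational(-7, 4), Rational(-4, 63))) = Add(Add(O, T), Rational(2, 9)) = Add(Rational(2, 9), O, T))
Pow(Function('j')(Add(h, Mul(3, 3)), -264), -1) = Pow(Add(Rational(2, 9), -264, Add(5, Mul(3, 3))), -1) = Pow(Add(Rational(2, 9), -264, Add(5, 9)), -1) = Pow(Add(Rational(2, 9), -264, 14), -1) = Pow(Rational(-2248, 9), -1) = Rational(-9, 2248)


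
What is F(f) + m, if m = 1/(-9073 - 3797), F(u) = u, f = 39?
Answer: 501929/12870 ≈ 39.000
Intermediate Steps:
m = -1/12870 (m = 1/(-12870) = -1/12870 ≈ -7.7700e-5)
F(f) + m = 39 - 1/12870 = 501929/12870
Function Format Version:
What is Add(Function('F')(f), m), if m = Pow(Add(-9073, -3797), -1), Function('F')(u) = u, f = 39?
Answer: Rational(501929, 12870) ≈ 39.000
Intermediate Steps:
m = Rational(-1, 12870) (m = Pow(-12870, -1) = Rational(-1, 12870) ≈ -7.7700e-5)
Add(Function('F')(f), m) = Add(39, Rational(-1, 12870)) = Rational(501929, 12870)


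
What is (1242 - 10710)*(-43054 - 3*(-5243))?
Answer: 258713100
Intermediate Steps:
(1242 - 10710)*(-43054 - 3*(-5243)) = -9468*(-43054 + 15729) = -9468*(-27325) = 258713100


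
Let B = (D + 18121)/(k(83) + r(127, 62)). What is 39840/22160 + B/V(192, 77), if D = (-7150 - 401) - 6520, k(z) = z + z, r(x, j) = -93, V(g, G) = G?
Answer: 3921108/1557017 ≈ 2.5183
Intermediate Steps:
k(z) = 2*z
D = -14071 (D = -7551 - 6520 = -14071)
B = 4050/73 (B = (-14071 + 18121)/(2*83 - 93) = 4050/(166 - 93) = 4050/73 ≈ 55.479)
39840/22160 + B/V(192, 77) = 39840/22160 + (4050/73)/77 = 39840*(1/22160) + (4050/73)*(1/77) = 498/277 + 4050/5621 = 3921108/1557017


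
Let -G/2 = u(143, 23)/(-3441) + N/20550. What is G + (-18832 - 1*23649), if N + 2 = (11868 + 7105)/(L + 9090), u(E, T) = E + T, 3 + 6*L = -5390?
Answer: -8201905330198581/193072760825 ≈ -42481.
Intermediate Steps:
L = -5393/6 (L = -½ + (⅙)*(-5390) = -½ - 2695/3 = -5393/6 ≈ -898.83)
N = 15544/49147 (N = -2 + (11868 + 7105)/(-5393/6 + 9090) = -2 + 18973/(49147/6) = -2 + 18973*(6/49147) = -2 + 113838/49147 = 15544/49147 ≈ 0.31628)
G = 18622408244/193072760825 (G = -2*((143 + 23)/(-3441) + (15544/49147)/20550) = -2*(166*(-1/3441) + (15544/49147)*(1/20550)) = -2*(-166/3441 + 7772/504985425) = -2*(-9311204122/193072760825) = 18622408244/193072760825 ≈ 0.096453)
G + (-18832 - 1*23649) = 18622408244/193072760825 + (-18832 - 1*23649) = 18622408244/193072760825 + (-18832 - 23649) = 18622408244/193072760825 - 42481 = -8201905330198581/193072760825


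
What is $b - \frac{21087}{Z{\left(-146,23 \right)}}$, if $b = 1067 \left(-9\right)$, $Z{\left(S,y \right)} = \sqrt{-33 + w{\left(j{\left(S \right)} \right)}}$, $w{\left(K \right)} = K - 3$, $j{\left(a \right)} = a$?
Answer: $-9603 + \frac{21087 i \sqrt{182}}{182} \approx -9603.0 + 1563.1 i$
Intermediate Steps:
$w{\left(K \right)} = -3 + K$
$Z{\left(S,y \right)} = \sqrt{-36 + S}$ ($Z{\left(S,y \right)} = \sqrt{-33 + \left(-3 + S\right)} = \sqrt{-36 + S}$)
$b = -9603$
$b - \frac{21087}{Z{\left(-146,23 \right)}} = -9603 - \frac{21087}{\sqrt{-36 - 146}} = -9603 - \frac{21087}{\sqrt{-182}} = -9603 - \frac{21087}{i \sqrt{182}} = -9603 - 21087 \left(- \frac{i \sqrt{182}}{182}\right) = -9603 + \frac{21087 i \sqrt{182}}{182}$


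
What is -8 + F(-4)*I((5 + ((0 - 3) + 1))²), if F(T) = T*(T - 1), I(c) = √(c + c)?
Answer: -8 + 60*√2 ≈ 76.853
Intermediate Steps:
I(c) = √2*√c (I(c) = √(2*c) = √2*√c)
F(T) = T*(-1 + T)
-8 + F(-4)*I((5 + ((0 - 3) + 1))²) = -8 + (-4*(-1 - 4))*(√2*√((5 + ((0 - 3) + 1))²)) = -8 + (-4*(-5))*(√2*√((5 + (-3 + 1))²)) = -8 + 20*(√2*√((5 - 2)²)) = -8 + 20*(√2*√(3²)) = -8 + 20*(√2*√9) = -8 + 20*(√2*3) = -8 + 20*(3*√2) = -8 + 60*√2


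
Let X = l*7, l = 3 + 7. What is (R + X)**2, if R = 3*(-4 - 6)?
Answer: 1600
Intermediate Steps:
R = -30 (R = 3*(-10) = -30)
l = 10
X = 70 (X = 10*7 = 70)
(R + X)**2 = (-30 + 70)**2 = 40**2 = 1600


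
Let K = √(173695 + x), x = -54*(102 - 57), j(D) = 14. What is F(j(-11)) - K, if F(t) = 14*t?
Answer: 196 - √171265 ≈ -217.84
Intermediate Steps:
x = -2430 (x = -54*45 = -2430)
K = √171265 (K = √(173695 - 2430) = √171265 ≈ 413.84)
F(j(-11)) - K = 14*14 - √171265 = 196 - √171265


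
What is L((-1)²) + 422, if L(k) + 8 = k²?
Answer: 415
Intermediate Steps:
L(k) = -8 + k²
L((-1)²) + 422 = (-8 + ((-1)²)²) + 422 = (-8 + 1²) + 422 = (-8 + 1) + 422 = -7 + 422 = 415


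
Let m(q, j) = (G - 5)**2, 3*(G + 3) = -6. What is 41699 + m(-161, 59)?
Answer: 41799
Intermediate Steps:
G = -5 (G = -3 + (1/3)*(-6) = -3 - 2 = -5)
m(q, j) = 100 (m(q, j) = (-5 - 5)**2 = (-10)**2 = 100)
41699 + m(-161, 59) = 41699 + 100 = 41799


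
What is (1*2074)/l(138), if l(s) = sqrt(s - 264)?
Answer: -1037*I*sqrt(14)/21 ≈ -184.77*I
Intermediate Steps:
l(s) = sqrt(-264 + s)
(1*2074)/l(138) = (1*2074)/(sqrt(-264 + 138)) = 2074/(sqrt(-126)) = 2074/((3*I*sqrt(14))) = 2074*(-I*sqrt(14)/42) = -1037*I*sqrt(14)/21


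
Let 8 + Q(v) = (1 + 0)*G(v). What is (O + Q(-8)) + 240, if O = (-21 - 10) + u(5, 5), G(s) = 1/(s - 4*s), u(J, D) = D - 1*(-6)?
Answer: 5089/24 ≈ 212.04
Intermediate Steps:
u(J, D) = 6 + D (u(J, D) = D + 6 = 6 + D)
G(s) = -1/(3*s) (G(s) = 1/(-3*s) = -1/(3*s))
Q(v) = -8 - 1/(3*v) (Q(v) = -8 + (1 + 0)*(-1/(3*v)) = -8 + 1*(-1/(3*v)) = -8 - 1/(3*v))
O = -20 (O = (-21 - 10) + (6 + 5) = -31 + 11 = -20)
(O + Q(-8)) + 240 = (-20 + (-8 - ⅓/(-8))) + 240 = (-20 + (-8 - ⅓*(-⅛))) + 240 = (-20 + (-8 + 1/24)) + 240 = (-20 - 191/24) + 240 = -671/24 + 240 = 5089/24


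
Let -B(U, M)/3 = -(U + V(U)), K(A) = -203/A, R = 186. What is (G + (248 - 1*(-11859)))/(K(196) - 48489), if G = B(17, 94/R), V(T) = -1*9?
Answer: -339668/1357721 ≈ -0.25017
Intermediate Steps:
V(T) = -9
B(U, M) = -27 + 3*U (B(U, M) = -(-3)*(U - 9) = -(-3)*(-9 + U) = -3*(9 - U) = -27 + 3*U)
G = 24 (G = -27 + 3*17 = -27 + 51 = 24)
(G + (248 - 1*(-11859)))/(K(196) - 48489) = (24 + (248 - 1*(-11859)))/(-203/196 - 48489) = (24 + (248 + 11859))/(-203*1/196 - 48489) = (24 + 12107)/(-29/28 - 48489) = 12131/(-1357721/28) = 12131*(-28/1357721) = -339668/1357721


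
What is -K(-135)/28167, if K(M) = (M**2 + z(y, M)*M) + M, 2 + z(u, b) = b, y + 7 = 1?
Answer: -12195/9389 ≈ -1.2989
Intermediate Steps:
y = -6 (y = -7 + 1 = -6)
z(u, b) = -2 + b
K(M) = M + M**2 + M*(-2 + M) (K(M) = (M**2 + (-2 + M)*M) + M = (M**2 + M*(-2 + M)) + M = M + M**2 + M*(-2 + M))
-K(-135)/28167 = -(-135*(-1 + 2*(-135)))/28167 = -(-135*(-1 - 270))/28167 = -(-135*(-271))/28167 = -36585/28167 = -1*12195/9389 = -12195/9389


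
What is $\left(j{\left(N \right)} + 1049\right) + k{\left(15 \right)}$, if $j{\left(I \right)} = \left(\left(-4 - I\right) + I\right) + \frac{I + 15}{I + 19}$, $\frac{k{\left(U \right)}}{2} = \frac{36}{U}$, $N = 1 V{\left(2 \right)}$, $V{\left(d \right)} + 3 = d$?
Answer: $\frac{47276}{45} \approx 1050.6$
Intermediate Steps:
$V{\left(d \right)} = -3 + d$
$N = -1$ ($N = 1 \left(-3 + 2\right) = 1 \left(-1\right) = -1$)
$k{\left(U \right)} = \frac{72}{U}$ ($k{\left(U \right)} = 2 \frac{36}{U} = \frac{72}{U}$)
$j{\left(I \right)} = -4 + \frac{15 + I}{19 + I}$
$\left(j{\left(N \right)} + 1049\right) + k{\left(15 \right)} = \left(\frac{-61 - -3}{19 - 1} + 1049\right) + \frac{72}{15} = \left(\frac{-61 + 3}{18} + 1049\right) + 72 \cdot \frac{1}{15} = \left(\frac{1}{18} \left(-58\right) + 1049\right) + \frac{24}{5} = \left(- \frac{29}{9} + 1049\right) + \frac{24}{5} = \frac{9412}{9} + \frac{24}{5} = \frac{47276}{45}$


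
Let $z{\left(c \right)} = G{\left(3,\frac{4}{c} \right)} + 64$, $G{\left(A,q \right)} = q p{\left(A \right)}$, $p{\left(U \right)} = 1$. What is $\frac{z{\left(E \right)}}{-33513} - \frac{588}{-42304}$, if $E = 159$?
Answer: $\frac{675635669}{56354924592} \approx 0.011989$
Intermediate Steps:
$G{\left(A,q \right)} = q$ ($G{\left(A,q \right)} = q 1 = q$)
$z{\left(c \right)} = 64 + \frac{4}{c}$ ($z{\left(c \right)} = \frac{4}{c} + 64 = 64 + \frac{4}{c}$)
$\frac{z{\left(E \right)}}{-33513} - \frac{588}{-42304} = \frac{64 + \frac{4}{159}}{-33513} - \frac{588}{-42304} = \left(64 + 4 \cdot \frac{1}{159}\right) \left(- \frac{1}{33513}\right) - - \frac{147}{10576} = \left(64 + \frac{4}{159}\right) \left(- \frac{1}{33513}\right) + \frac{147}{10576} = \frac{10180}{159} \left(- \frac{1}{33513}\right) + \frac{147}{10576} = - \frac{10180}{5328567} + \frac{147}{10576} = \frac{675635669}{56354924592}$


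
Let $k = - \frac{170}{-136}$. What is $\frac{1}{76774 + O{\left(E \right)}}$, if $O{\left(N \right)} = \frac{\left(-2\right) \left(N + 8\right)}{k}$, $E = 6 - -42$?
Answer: $\frac{5}{383422} \approx 1.304 \cdot 10^{-5}$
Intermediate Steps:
$k = \frac{5}{4}$ ($k = \left(-170\right) \left(- \frac{1}{136}\right) = \frac{5}{4} \approx 1.25$)
$E = 48$ ($E = 6 + 42 = 48$)
$O{\left(N \right)} = - \frac{64}{5} - \frac{8 N}{5}$ ($O{\left(N \right)} = \frac{\left(-2\right) \left(N + 8\right)}{\frac{5}{4}} = - 2 \left(8 + N\right) \frac{4}{5} = \left(-16 - 2 N\right) \frac{4}{5} = - \frac{64}{5} - \frac{8 N}{5}$)
$\frac{1}{76774 + O{\left(E \right)}} = \frac{1}{76774 - \frac{448}{5}} = \frac{1}{\frac{383422}{5}} = \frac{5}{383422}$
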